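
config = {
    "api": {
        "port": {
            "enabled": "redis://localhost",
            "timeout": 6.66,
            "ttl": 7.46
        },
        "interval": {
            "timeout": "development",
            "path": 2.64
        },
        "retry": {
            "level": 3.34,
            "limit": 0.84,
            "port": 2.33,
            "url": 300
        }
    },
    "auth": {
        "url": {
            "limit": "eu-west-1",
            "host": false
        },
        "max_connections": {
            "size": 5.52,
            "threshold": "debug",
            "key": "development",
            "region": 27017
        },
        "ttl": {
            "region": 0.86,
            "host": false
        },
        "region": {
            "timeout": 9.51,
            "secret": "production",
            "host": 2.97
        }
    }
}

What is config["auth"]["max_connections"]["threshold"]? "debug"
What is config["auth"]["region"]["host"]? 2.97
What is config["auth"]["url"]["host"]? False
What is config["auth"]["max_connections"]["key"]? "development"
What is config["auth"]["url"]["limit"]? "eu-west-1"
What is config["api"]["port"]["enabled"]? "redis://localhost"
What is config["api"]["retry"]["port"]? 2.33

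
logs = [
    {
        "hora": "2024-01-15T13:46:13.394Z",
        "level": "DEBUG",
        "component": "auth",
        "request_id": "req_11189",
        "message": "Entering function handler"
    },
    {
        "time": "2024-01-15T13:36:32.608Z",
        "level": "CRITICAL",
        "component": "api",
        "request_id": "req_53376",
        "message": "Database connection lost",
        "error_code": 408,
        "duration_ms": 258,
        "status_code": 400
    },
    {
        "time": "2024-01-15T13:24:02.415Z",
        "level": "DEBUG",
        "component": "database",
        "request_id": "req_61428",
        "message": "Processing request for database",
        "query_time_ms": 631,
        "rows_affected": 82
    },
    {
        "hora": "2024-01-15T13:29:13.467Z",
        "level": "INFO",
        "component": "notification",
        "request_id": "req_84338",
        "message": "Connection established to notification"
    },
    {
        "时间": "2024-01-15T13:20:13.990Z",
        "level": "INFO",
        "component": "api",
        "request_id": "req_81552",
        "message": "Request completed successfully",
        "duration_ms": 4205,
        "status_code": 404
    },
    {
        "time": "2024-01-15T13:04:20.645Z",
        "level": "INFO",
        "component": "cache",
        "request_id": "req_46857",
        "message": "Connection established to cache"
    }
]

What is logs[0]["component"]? "auth"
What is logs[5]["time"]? "2024-01-15T13:04:20.645Z"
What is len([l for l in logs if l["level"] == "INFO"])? 3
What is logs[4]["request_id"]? "req_81552"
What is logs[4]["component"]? "api"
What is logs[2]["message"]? "Processing request for database"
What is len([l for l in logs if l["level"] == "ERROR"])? 0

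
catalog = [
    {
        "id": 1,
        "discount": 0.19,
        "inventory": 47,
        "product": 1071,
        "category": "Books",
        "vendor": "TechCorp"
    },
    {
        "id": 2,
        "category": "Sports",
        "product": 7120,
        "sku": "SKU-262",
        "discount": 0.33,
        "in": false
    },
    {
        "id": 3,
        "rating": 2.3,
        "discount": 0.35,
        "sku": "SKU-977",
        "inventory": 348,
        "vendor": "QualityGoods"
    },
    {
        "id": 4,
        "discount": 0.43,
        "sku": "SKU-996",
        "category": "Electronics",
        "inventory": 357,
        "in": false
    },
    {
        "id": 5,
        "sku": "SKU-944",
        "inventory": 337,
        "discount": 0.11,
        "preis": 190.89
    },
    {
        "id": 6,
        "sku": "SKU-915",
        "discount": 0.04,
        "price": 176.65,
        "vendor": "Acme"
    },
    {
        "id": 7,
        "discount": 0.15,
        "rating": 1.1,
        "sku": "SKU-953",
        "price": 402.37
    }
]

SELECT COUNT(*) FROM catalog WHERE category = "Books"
1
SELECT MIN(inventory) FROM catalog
47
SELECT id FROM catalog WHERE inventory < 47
[]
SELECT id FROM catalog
[1, 2, 3, 4, 5, 6, 7]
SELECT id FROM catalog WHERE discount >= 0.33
[2, 3, 4]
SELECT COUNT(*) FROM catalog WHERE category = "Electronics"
1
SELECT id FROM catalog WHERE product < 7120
[1]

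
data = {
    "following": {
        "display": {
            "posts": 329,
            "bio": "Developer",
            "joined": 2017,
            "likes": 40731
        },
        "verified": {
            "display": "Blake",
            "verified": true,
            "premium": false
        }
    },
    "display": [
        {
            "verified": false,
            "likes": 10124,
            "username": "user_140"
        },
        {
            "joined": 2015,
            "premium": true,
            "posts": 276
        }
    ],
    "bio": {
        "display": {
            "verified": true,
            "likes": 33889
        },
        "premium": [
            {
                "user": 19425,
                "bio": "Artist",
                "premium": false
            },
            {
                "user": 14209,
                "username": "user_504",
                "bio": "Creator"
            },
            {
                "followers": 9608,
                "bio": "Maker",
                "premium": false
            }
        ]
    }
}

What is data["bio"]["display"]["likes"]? 33889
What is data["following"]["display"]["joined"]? 2017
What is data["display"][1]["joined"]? 2015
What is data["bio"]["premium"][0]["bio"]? "Artist"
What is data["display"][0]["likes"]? 10124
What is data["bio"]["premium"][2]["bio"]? "Maker"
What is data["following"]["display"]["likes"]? 40731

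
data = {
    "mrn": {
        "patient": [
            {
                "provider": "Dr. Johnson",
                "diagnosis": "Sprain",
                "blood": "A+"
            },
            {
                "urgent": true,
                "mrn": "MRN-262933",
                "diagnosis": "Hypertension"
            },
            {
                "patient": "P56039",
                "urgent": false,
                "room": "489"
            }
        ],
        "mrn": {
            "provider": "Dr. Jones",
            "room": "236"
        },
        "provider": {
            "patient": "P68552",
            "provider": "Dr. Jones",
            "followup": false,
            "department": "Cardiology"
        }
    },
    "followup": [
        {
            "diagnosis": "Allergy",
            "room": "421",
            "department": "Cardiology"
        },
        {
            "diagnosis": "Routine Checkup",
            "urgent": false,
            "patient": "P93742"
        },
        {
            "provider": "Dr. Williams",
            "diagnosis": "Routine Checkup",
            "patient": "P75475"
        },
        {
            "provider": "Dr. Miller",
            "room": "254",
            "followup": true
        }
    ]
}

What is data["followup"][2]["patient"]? "P75475"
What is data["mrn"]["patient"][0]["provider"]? "Dr. Johnson"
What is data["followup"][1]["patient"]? "P93742"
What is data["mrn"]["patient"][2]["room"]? "489"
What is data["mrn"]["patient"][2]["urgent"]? False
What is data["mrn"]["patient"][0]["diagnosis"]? "Sprain"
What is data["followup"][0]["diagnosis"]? "Allergy"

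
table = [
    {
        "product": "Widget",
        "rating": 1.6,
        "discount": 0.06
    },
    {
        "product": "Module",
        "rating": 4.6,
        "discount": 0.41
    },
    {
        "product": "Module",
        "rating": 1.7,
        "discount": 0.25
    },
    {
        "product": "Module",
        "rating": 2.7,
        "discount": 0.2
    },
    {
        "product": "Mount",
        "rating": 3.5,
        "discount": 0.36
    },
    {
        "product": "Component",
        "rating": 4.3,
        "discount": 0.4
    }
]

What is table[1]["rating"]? 4.6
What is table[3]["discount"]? 0.2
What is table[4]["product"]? "Mount"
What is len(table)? 6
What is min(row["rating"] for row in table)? 1.6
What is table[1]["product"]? "Module"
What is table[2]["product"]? "Module"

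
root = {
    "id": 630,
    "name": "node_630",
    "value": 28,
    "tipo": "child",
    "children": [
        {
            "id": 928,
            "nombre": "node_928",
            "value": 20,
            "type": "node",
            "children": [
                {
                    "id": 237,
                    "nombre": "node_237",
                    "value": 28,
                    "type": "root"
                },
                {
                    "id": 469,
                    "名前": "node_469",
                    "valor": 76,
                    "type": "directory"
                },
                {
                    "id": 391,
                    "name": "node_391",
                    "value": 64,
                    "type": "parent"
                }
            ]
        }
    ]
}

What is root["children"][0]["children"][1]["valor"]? 76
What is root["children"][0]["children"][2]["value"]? 64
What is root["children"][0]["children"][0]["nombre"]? "node_237"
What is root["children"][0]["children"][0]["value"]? 28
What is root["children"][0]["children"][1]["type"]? "directory"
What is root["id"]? 630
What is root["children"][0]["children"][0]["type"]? "root"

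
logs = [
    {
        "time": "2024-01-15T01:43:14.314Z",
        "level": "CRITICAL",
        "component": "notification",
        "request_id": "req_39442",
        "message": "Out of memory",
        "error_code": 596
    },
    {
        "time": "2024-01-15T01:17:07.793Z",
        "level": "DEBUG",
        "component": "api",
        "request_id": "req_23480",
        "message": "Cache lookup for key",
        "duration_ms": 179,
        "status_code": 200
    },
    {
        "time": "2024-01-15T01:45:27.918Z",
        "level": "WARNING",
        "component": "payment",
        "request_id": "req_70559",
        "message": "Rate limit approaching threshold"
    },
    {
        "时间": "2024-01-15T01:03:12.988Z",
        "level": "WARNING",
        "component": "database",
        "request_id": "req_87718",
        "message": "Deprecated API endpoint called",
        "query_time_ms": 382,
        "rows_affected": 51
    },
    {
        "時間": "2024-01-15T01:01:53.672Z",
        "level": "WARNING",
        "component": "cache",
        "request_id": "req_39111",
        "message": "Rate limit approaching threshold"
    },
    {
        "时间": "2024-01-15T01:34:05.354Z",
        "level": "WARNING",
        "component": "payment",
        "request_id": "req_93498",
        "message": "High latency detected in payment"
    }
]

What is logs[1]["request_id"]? "req_23480"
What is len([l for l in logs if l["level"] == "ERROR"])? 0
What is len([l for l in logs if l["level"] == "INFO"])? 0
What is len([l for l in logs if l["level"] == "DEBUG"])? 1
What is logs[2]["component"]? "payment"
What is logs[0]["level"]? "CRITICAL"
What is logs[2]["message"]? "Rate limit approaching threshold"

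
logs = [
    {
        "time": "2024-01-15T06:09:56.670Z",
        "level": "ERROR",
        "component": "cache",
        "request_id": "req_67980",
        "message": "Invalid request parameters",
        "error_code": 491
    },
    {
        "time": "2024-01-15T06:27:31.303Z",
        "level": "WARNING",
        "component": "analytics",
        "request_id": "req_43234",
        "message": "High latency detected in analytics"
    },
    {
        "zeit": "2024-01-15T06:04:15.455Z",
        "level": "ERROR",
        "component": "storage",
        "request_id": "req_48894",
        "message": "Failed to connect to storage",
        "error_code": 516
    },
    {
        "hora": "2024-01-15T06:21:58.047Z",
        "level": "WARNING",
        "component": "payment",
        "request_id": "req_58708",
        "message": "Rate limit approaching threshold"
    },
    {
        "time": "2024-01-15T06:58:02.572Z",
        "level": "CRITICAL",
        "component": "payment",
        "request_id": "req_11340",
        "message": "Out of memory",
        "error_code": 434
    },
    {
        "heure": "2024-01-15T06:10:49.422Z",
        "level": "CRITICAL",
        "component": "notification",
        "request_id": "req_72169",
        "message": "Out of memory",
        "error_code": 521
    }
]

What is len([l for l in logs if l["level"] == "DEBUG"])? 0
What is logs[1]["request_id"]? "req_43234"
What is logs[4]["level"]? "CRITICAL"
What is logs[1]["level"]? "WARNING"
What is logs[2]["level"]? "ERROR"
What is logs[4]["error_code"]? 434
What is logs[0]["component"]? "cache"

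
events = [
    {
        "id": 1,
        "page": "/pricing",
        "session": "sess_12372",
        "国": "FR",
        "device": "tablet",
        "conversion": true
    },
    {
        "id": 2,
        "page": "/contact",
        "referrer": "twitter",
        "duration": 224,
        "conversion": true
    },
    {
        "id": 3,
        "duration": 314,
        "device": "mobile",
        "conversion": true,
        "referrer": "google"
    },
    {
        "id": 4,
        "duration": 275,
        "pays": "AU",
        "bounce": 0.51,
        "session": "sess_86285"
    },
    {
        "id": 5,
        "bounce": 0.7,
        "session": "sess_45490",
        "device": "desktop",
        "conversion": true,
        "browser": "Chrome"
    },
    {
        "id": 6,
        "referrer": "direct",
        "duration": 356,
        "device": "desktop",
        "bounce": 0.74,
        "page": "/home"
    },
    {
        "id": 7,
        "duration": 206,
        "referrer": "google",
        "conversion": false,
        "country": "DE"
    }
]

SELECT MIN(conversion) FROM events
False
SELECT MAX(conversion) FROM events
True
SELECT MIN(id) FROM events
1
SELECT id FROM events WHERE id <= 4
[1, 2, 3, 4]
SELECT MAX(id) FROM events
7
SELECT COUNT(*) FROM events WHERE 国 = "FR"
1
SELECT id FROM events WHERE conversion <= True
[1, 2, 3, 5, 7]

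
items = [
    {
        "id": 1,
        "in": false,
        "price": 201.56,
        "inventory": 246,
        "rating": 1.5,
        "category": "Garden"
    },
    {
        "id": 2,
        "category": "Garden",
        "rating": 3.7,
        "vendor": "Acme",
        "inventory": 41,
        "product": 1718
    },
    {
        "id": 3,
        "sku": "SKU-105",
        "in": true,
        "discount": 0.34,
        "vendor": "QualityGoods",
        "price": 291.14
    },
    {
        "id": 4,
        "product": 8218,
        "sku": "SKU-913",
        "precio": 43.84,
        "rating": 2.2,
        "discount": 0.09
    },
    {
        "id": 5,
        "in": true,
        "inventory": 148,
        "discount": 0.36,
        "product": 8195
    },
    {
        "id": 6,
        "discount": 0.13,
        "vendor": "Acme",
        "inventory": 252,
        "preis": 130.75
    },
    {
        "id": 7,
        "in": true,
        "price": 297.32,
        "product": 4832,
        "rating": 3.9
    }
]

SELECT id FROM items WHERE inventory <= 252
[1, 2, 5, 6]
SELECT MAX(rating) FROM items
3.9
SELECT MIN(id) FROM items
1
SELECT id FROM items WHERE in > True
[]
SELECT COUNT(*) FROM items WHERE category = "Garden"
2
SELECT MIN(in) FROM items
False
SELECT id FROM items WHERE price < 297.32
[1, 3]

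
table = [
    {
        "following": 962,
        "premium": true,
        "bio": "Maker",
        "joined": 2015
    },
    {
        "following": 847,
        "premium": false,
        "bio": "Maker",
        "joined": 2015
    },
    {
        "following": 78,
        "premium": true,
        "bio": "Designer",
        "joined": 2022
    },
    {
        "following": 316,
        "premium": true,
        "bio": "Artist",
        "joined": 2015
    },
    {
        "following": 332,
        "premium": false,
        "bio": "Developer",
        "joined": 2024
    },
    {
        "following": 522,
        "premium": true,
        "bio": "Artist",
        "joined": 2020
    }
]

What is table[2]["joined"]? 2022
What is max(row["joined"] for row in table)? 2024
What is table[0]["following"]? 962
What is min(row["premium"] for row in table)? False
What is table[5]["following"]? 522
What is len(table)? 6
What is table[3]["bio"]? "Artist"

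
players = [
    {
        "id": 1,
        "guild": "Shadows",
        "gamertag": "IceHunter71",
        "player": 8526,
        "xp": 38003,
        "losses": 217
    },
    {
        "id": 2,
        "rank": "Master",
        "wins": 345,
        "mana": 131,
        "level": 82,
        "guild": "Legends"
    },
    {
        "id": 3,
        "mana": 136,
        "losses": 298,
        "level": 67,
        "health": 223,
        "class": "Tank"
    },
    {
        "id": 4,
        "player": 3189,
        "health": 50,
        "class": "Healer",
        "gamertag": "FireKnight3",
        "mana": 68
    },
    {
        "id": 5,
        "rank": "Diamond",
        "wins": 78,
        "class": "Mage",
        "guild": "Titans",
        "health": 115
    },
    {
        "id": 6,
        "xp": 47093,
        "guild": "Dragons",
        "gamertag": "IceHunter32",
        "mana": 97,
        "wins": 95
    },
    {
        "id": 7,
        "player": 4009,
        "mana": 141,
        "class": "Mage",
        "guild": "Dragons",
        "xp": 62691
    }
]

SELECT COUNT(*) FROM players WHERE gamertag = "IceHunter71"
1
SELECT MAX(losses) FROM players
298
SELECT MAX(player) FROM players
8526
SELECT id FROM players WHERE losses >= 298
[3]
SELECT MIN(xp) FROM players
38003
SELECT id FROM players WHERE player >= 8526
[1]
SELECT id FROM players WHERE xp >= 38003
[1, 6, 7]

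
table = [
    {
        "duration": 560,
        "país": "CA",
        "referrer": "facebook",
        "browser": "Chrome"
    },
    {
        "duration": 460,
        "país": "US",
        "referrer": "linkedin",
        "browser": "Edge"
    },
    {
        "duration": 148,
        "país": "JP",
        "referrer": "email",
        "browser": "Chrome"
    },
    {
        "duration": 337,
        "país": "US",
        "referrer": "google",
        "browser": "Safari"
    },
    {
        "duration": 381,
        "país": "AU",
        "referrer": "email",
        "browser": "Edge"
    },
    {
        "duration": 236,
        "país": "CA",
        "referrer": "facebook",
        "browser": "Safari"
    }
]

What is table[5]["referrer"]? "facebook"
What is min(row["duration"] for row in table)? 148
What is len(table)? 6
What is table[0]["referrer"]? "facebook"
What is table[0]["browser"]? "Chrome"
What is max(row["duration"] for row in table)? 560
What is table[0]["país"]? "CA"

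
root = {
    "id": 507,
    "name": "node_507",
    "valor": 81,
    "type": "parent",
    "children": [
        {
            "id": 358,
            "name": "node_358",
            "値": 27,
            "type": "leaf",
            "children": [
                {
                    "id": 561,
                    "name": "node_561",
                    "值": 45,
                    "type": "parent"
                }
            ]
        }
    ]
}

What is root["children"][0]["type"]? "leaf"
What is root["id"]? 507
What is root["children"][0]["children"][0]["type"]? "parent"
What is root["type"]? "parent"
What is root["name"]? "node_507"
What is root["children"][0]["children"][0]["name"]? "node_561"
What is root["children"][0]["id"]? 358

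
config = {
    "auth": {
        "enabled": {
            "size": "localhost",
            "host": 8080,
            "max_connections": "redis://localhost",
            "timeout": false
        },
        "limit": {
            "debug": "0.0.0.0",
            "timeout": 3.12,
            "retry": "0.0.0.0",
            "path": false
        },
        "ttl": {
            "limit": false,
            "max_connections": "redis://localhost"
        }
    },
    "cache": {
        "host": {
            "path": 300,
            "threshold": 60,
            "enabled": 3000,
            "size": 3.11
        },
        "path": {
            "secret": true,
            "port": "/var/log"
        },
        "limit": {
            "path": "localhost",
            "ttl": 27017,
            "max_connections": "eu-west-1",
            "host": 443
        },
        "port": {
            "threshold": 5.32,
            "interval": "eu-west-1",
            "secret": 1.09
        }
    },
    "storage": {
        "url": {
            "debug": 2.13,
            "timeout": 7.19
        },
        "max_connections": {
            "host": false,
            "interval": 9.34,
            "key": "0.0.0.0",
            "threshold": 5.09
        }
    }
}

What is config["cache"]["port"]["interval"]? "eu-west-1"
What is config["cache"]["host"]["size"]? 3.11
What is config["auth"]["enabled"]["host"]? 8080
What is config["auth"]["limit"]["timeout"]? 3.12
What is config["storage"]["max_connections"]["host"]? False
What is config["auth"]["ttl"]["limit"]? False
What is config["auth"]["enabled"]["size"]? "localhost"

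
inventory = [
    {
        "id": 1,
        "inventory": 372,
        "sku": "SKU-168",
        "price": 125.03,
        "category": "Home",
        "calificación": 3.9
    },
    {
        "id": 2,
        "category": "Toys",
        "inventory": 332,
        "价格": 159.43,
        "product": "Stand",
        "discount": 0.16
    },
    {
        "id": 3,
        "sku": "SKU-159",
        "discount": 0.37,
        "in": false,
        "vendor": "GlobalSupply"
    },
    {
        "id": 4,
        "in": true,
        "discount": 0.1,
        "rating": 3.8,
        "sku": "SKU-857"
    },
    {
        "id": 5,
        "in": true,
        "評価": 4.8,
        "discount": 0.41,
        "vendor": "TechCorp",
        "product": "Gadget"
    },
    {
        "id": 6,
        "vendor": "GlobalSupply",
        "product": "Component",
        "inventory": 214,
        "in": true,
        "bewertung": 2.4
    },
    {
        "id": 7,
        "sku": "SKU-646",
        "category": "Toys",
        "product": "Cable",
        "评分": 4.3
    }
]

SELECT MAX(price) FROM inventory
125.03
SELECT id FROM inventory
[1, 2, 3, 4, 5, 6, 7]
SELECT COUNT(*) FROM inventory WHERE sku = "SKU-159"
1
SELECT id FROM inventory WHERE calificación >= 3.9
[1]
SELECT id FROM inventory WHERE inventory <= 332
[2, 6]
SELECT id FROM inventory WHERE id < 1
[]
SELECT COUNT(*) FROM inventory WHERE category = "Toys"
2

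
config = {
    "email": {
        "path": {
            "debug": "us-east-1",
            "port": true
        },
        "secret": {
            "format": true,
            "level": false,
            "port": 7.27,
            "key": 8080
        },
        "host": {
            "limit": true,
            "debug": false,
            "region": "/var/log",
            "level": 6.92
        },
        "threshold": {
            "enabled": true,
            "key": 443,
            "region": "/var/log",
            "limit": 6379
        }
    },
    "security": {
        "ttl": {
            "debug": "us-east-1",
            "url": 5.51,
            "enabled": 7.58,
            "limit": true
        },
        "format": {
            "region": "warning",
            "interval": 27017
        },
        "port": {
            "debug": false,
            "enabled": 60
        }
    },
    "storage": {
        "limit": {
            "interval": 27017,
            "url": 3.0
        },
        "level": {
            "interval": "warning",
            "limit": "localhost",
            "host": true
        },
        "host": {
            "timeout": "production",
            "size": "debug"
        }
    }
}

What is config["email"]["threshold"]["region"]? "/var/log"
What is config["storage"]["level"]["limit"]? "localhost"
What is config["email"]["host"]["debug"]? False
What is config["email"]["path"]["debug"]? "us-east-1"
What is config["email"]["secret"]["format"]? True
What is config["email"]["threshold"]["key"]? 443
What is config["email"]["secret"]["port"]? 7.27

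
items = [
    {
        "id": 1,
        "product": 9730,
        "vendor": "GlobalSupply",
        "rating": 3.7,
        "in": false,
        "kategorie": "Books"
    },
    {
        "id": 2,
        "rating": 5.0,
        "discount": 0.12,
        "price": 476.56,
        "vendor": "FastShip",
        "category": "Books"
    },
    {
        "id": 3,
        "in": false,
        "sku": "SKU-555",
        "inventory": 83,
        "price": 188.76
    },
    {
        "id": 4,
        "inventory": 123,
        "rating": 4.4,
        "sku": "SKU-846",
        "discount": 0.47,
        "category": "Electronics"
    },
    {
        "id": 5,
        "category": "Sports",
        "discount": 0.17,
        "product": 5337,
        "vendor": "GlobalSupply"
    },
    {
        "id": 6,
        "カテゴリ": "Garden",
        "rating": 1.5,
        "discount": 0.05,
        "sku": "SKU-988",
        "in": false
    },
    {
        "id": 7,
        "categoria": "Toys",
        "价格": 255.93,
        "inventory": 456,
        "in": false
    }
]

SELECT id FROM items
[1, 2, 3, 4, 5, 6, 7]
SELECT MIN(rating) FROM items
1.5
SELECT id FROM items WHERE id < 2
[1]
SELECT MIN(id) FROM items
1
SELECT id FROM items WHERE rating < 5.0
[1, 4, 6]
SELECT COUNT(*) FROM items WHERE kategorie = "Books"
1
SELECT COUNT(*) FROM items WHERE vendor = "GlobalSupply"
2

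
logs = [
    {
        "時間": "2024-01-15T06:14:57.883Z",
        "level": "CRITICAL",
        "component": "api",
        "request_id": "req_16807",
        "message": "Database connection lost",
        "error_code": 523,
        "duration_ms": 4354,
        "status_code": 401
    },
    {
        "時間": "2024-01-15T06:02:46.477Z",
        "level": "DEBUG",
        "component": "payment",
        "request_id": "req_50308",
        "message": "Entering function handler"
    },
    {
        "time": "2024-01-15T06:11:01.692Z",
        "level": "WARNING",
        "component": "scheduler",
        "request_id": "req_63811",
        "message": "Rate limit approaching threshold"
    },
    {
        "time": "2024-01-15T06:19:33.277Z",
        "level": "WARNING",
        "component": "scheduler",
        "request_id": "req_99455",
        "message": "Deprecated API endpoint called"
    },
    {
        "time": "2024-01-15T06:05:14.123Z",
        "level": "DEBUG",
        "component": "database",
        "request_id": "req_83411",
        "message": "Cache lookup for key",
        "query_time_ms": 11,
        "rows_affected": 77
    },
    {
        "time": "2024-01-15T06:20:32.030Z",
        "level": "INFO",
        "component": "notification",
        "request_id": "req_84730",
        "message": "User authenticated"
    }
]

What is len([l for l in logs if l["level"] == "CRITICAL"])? 1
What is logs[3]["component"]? "scheduler"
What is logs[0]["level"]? "CRITICAL"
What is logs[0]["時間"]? "2024-01-15T06:14:57.883Z"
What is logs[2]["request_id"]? "req_63811"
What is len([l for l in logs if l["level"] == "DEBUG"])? 2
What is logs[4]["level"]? "DEBUG"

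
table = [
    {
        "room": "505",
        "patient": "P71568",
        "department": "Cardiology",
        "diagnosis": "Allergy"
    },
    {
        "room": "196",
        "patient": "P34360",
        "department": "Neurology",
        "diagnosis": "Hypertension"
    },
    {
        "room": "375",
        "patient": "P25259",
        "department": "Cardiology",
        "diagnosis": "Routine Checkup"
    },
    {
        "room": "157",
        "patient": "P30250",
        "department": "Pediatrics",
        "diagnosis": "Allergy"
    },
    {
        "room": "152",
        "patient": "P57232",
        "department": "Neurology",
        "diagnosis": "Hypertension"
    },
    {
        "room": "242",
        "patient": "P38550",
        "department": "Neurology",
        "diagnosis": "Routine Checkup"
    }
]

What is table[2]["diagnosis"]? "Routine Checkup"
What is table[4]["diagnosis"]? "Hypertension"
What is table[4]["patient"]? "P57232"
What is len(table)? 6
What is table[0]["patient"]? "P71568"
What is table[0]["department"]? "Cardiology"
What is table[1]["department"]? "Neurology"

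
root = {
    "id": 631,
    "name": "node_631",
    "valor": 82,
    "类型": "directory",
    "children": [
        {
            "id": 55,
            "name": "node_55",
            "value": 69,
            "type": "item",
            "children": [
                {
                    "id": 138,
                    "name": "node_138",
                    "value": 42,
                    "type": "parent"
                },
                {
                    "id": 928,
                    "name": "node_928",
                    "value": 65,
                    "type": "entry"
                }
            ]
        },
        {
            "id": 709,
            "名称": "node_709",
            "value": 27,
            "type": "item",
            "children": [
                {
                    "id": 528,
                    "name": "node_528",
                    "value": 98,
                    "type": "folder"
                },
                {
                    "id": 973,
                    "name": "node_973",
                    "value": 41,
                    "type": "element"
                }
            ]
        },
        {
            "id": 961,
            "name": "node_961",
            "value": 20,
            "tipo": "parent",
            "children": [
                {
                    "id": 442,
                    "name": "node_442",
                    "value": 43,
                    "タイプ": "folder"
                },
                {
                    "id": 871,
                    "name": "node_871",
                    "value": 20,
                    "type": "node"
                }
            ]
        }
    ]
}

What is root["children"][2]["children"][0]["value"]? 43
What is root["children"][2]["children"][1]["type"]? "node"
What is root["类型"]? "directory"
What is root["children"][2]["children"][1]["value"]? 20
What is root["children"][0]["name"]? "node_55"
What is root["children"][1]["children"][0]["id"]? 528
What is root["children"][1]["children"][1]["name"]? "node_973"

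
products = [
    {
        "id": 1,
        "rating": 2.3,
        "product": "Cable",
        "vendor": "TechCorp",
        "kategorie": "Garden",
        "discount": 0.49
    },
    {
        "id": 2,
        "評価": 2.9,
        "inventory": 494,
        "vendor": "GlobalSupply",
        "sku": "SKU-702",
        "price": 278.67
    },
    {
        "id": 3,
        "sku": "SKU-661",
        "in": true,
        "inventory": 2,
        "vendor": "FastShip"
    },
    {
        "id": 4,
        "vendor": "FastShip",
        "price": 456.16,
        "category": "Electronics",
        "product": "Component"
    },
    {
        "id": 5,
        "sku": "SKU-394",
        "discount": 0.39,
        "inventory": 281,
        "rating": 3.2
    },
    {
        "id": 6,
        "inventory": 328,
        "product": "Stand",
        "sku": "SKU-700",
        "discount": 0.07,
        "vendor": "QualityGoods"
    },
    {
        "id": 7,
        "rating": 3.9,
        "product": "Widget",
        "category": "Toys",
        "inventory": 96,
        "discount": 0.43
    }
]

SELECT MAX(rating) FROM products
3.9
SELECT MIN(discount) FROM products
0.07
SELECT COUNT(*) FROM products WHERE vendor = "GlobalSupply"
1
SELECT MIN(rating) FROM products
2.3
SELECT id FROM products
[1, 2, 3, 4, 5, 6, 7]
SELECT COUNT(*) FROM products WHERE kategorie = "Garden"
1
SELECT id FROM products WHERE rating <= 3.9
[1, 5, 7]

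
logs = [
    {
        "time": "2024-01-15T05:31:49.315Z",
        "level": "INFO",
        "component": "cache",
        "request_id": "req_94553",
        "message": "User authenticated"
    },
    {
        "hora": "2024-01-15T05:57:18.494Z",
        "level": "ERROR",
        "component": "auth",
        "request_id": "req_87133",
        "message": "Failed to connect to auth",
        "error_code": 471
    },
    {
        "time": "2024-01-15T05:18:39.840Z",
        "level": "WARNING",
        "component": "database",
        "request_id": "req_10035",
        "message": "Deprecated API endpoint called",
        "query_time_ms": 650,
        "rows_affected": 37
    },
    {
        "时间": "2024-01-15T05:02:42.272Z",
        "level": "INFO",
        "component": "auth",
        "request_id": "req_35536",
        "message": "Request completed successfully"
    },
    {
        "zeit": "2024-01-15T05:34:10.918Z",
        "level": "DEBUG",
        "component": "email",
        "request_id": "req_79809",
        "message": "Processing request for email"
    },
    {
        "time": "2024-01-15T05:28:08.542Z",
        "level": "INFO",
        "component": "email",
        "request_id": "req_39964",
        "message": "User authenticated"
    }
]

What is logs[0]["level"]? "INFO"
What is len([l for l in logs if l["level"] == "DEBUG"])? 1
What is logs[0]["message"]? "User authenticated"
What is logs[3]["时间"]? "2024-01-15T05:02:42.272Z"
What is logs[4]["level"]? "DEBUG"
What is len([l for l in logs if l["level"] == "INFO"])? 3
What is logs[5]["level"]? "INFO"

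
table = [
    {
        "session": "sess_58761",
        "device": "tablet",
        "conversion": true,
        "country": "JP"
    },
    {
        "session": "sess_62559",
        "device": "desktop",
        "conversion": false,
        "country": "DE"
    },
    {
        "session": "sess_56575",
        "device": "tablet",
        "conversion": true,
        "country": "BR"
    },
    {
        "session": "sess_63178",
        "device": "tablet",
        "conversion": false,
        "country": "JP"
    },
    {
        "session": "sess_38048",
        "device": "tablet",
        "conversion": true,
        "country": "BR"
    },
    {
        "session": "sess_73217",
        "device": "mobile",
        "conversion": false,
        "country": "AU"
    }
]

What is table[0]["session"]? "sess_58761"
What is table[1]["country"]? "DE"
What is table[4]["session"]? "sess_38048"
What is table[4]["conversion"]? True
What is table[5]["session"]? "sess_73217"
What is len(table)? 6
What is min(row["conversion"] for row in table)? False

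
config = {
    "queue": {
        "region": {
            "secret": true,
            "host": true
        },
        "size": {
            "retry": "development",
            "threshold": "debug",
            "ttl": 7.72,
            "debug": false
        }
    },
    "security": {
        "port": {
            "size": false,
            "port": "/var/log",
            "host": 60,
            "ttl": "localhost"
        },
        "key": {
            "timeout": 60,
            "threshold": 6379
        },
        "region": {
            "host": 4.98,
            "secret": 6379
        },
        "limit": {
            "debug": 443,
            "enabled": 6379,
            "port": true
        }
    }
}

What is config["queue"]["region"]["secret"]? True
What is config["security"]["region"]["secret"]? 6379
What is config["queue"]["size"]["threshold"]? "debug"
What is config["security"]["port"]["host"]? 60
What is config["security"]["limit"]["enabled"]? 6379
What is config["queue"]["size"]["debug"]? False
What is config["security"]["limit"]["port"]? True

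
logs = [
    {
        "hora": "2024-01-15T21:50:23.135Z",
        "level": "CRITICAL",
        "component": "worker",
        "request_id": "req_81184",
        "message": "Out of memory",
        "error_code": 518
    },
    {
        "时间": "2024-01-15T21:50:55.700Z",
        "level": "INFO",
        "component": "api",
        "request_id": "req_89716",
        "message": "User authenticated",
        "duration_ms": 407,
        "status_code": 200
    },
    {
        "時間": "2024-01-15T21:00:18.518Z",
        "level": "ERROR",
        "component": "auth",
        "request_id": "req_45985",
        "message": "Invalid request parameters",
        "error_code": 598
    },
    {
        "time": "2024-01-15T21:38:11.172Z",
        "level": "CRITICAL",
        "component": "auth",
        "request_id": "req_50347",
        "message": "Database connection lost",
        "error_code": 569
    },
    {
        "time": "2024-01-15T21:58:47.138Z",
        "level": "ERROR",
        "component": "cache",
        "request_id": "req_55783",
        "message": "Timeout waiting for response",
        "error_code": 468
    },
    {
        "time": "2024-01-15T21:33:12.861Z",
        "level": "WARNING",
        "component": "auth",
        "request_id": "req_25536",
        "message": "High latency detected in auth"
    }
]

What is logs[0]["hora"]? "2024-01-15T21:50:23.135Z"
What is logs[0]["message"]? "Out of memory"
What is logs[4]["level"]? "ERROR"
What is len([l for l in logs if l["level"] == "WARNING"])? 1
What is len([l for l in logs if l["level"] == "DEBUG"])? 0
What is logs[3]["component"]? "auth"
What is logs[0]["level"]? "CRITICAL"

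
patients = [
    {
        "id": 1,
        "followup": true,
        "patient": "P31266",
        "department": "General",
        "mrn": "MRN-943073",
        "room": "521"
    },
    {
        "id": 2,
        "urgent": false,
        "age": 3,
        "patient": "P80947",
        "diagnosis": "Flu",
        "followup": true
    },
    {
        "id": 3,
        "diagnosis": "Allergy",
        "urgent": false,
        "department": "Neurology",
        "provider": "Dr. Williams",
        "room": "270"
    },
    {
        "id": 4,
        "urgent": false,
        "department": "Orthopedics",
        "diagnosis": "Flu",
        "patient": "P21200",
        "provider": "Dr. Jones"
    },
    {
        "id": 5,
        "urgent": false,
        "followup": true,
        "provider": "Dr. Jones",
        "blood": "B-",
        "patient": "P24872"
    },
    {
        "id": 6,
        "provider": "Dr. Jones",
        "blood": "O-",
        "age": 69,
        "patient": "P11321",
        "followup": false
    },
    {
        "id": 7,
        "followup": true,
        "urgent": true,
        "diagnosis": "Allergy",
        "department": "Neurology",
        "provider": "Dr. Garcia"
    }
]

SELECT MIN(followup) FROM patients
False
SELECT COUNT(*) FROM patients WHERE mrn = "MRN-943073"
1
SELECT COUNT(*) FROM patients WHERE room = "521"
1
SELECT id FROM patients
[1, 2, 3, 4, 5, 6, 7]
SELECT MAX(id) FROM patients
7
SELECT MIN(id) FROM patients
1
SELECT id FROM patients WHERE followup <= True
[1, 2, 5, 6, 7]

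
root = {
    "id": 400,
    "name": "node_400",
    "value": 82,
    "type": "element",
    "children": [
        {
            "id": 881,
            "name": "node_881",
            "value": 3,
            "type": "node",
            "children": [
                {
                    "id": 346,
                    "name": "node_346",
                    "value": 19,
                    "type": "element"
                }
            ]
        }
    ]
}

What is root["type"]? "element"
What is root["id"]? 400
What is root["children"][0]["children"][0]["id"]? 346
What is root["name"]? "node_400"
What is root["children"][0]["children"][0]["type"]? "element"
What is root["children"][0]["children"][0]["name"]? "node_346"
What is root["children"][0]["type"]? "node"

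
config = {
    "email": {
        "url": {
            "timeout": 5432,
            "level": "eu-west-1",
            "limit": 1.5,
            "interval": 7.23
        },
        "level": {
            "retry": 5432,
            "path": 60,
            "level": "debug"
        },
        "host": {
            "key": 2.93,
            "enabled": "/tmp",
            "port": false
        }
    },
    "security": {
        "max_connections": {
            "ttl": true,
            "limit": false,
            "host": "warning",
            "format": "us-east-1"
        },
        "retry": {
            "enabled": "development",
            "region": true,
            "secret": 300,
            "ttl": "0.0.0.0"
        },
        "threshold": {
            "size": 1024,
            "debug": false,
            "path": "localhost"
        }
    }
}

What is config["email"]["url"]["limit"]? 1.5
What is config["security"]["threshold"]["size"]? 1024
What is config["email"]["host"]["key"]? 2.93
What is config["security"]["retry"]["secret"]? 300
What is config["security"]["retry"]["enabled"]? "development"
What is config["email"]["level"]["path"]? 60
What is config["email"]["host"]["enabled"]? "/tmp"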